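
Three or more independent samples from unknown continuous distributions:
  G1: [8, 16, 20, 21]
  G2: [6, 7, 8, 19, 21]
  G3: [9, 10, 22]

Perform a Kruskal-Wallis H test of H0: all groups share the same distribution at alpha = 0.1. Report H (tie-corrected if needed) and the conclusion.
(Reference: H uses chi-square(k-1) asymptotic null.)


Step 1: Combine all N = 12 observations and assign midranks.
sorted (value, group, rank): (6,G2,1), (7,G2,2), (8,G1,3.5), (8,G2,3.5), (9,G3,5), (10,G3,6), (16,G1,7), (19,G2,8), (20,G1,9), (21,G1,10.5), (21,G2,10.5), (22,G3,12)
Step 2: Sum ranks within each group.
R_1 = 30 (n_1 = 4)
R_2 = 25 (n_2 = 5)
R_3 = 23 (n_3 = 3)
Step 3: H = 12/(N(N+1)) * sum(R_i^2/n_i) - 3(N+1)
     = 12/(12*13) * (30^2/4 + 25^2/5 + 23^2/3) - 3*13
     = 0.076923 * 526.333 - 39
     = 1.487179.
Step 4: Ties present; correction factor C = 1 - 12/(12^3 - 12) = 0.993007. Corrected H = 1.487179 / 0.993007 = 1.497653.
Step 5: Under H0, H ~ chi^2(2); p-value = 0.472921.
Step 6: alpha = 0.1. fail to reject H0.

H = 1.4977, df = 2, p = 0.472921, fail to reject H0.


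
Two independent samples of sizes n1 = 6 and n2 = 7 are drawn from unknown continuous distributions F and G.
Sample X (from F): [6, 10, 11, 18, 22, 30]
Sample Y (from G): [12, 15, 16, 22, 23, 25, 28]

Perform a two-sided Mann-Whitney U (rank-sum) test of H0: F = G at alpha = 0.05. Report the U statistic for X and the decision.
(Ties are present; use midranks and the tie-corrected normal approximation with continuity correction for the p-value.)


Step 1: Combine and sort all 13 observations; assign midranks.
sorted (value, group): (6,X), (10,X), (11,X), (12,Y), (15,Y), (16,Y), (18,X), (22,X), (22,Y), (23,Y), (25,Y), (28,Y), (30,X)
ranks: 6->1, 10->2, 11->3, 12->4, 15->5, 16->6, 18->7, 22->8.5, 22->8.5, 23->10, 25->11, 28->12, 30->13
Step 2: Rank sum for X: R1 = 1 + 2 + 3 + 7 + 8.5 + 13 = 34.5.
Step 3: U_X = R1 - n1(n1+1)/2 = 34.5 - 6*7/2 = 34.5 - 21 = 13.5.
       U_Y = n1*n2 - U_X = 42 - 13.5 = 28.5.
Step 4: Ties are present, so use the tie-corrected normal approximation (with continuity correction) for the p-value.
Step 5: p-value = 0.316645; compare to alpha = 0.05. fail to reject H0.

U_X = 13.5, p = 0.316645, fail to reject H0 at alpha = 0.05.


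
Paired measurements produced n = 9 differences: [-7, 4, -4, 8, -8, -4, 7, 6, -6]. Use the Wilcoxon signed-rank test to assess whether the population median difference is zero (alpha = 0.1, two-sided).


Step 1: Drop any zero differences (none here) and take |d_i|.
|d| = [7, 4, 4, 8, 8, 4, 7, 6, 6]
Step 2: Midrank |d_i| (ties get averaged ranks).
ranks: |7|->6.5, |4|->2, |4|->2, |8|->8.5, |8|->8.5, |4|->2, |7|->6.5, |6|->4.5, |6|->4.5
Step 3: Attach original signs; sum ranks with positive sign and with negative sign.
W+ = 2 + 8.5 + 6.5 + 4.5 = 21.5
W- = 6.5 + 2 + 8.5 + 2 + 4.5 = 23.5
(Check: W+ + W- = 45 should equal n(n+1)/2 = 45.)
Step 4: Test statistic W = min(W+, W-) = 21.5.
Step 5: Ties in |d|, so use the tie-corrected normal approximation.
        E[W] = n(n+1)/4 = 9*10/4 = 22.5.
        Tie groups: |d|=4 (t=3), |d|=6 (t=2), |d|=7 (t=2), |d|=8 (t=2); sum(t^3 - t) = 42.
        Var[W] = n(n+1)(2n+1)/24 - sum(t^3-t)/48 = 1710/24 - 42/48 = 70.375.
        z = (W - E[W]) / sqrt(Var[W]) = (21.5 - 22.5) / 8.3890 = -0.1192.
        Two-sided p = 2*Phi(z) = 0.905114.
Step 6: alpha = 0.1. fail to reject H0.

W+ = 21.5, W- = 23.5, W = min = 21.5, p = 0.905114, fail to reject H0.


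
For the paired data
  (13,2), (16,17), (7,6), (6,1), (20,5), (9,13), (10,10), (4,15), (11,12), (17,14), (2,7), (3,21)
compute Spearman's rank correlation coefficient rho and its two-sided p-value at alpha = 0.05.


Step 1: Rank x and y separately (midranks; no ties here).
rank(x): 13->9, 16->10, 7->5, 6->4, 20->12, 9->6, 10->7, 4->3, 11->8, 17->11, 2->1, 3->2
rank(y): 2->2, 17->11, 6->4, 1->1, 5->3, 13->8, 10->6, 15->10, 12->7, 14->9, 7->5, 21->12
Step 2: d_i = R_x(i) - R_y(i); compute d_i^2.
  (9-2)^2=49, (10-11)^2=1, (5-4)^2=1, (4-1)^2=9, (12-3)^2=81, (6-8)^2=4, (7-6)^2=1, (3-10)^2=49, (8-7)^2=1, (11-9)^2=4, (1-5)^2=16, (2-12)^2=100
sum(d^2) = 316.
Step 3: rho = 1 - 6*316 / (12*(12^2 - 1)) = 1 - 1896/1716 = -0.104895.
Step 4: Under H0, t = rho * sqrt((n-2)/(1-rho^2)) = -0.3335 ~ t(10).
Step 5: Two-sided p-value from the t-distribution with 10 df = 0.745609.
Step 6: alpha = 0.05. fail to reject H0.

rho = -0.1049, p = 0.745609, fail to reject H0 at alpha = 0.05.


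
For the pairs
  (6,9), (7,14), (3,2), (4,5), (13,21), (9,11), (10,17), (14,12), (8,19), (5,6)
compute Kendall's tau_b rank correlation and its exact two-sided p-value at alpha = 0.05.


Step 1: Enumerate the 45 unordered pairs (i,j) with i<j and classify each by sign(x_j-x_i) * sign(y_j-y_i).
  (1,2):dx=+1,dy=+5->C; (1,3):dx=-3,dy=-7->C; (1,4):dx=-2,dy=-4->C; (1,5):dx=+7,dy=+12->C
  (1,6):dx=+3,dy=+2->C; (1,7):dx=+4,dy=+8->C; (1,8):dx=+8,dy=+3->C; (1,9):dx=+2,dy=+10->C
  (1,10):dx=-1,dy=-3->C; (2,3):dx=-4,dy=-12->C; (2,4):dx=-3,dy=-9->C; (2,5):dx=+6,dy=+7->C
  (2,6):dx=+2,dy=-3->D; (2,7):dx=+3,dy=+3->C; (2,8):dx=+7,dy=-2->D; (2,9):dx=+1,dy=+5->C
  (2,10):dx=-2,dy=-8->C; (3,4):dx=+1,dy=+3->C; (3,5):dx=+10,dy=+19->C; (3,6):dx=+6,dy=+9->C
  (3,7):dx=+7,dy=+15->C; (3,8):dx=+11,dy=+10->C; (3,9):dx=+5,dy=+17->C; (3,10):dx=+2,dy=+4->C
  (4,5):dx=+9,dy=+16->C; (4,6):dx=+5,dy=+6->C; (4,7):dx=+6,dy=+12->C; (4,8):dx=+10,dy=+7->C
  (4,9):dx=+4,dy=+14->C; (4,10):dx=+1,dy=+1->C; (5,6):dx=-4,dy=-10->C; (5,7):dx=-3,dy=-4->C
  (5,8):dx=+1,dy=-9->D; (5,9):dx=-5,dy=-2->C; (5,10):dx=-8,dy=-15->C; (6,7):dx=+1,dy=+6->C
  (6,8):dx=+5,dy=+1->C; (6,9):dx=-1,dy=+8->D; (6,10):dx=-4,dy=-5->C; (7,8):dx=+4,dy=-5->D
  (7,9):dx=-2,dy=+2->D; (7,10):dx=-5,dy=-11->C; (8,9):dx=-6,dy=+7->D; (8,10):dx=-9,dy=-6->C
  (9,10):dx=-3,dy=-13->C
Step 2: C = 38, D = 7, total pairs = 45.
Step 3: tau = (C - D)/(n(n-1)/2) = (38 - 7)/45 = 0.688889.
Step 4: Exact two-sided p-value (enumerate n! = 3628800 permutations of y under H0): p = 0.004687.
Step 5: alpha = 0.05. reject H0.

tau_b = 0.6889 (C=38, D=7), p = 0.004687, reject H0.


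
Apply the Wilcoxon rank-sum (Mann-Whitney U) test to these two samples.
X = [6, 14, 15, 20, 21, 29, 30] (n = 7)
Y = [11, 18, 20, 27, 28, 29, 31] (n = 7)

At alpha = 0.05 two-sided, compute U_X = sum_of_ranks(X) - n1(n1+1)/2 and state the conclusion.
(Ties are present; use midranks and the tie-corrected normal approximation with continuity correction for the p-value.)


Step 1: Combine and sort all 14 observations; assign midranks.
sorted (value, group): (6,X), (11,Y), (14,X), (15,X), (18,Y), (20,X), (20,Y), (21,X), (27,Y), (28,Y), (29,X), (29,Y), (30,X), (31,Y)
ranks: 6->1, 11->2, 14->3, 15->4, 18->5, 20->6.5, 20->6.5, 21->8, 27->9, 28->10, 29->11.5, 29->11.5, 30->13, 31->14
Step 2: Rank sum for X: R1 = 1 + 3 + 4 + 6.5 + 8 + 11.5 + 13 = 47.
Step 3: U_X = R1 - n1(n1+1)/2 = 47 - 7*8/2 = 47 - 28 = 19.
       U_Y = n1*n2 - U_X = 49 - 19 = 30.
Step 4: Ties are present, so use the tie-corrected normal approximation (with continuity correction) for the p-value.
Step 5: p-value = 0.521987; compare to alpha = 0.05. fail to reject H0.

U_X = 19, p = 0.521987, fail to reject H0 at alpha = 0.05.


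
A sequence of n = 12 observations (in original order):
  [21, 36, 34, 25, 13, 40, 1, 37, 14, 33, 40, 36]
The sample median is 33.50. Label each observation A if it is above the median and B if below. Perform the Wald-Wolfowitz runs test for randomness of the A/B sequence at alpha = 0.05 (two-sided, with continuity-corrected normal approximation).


Step 1: Compute median = 33.50; label A = above, B = below.
Labels in order: BAABBABABBAA  (n_A = 6, n_B = 6)
Step 2: Count runs R = 8.
Step 3: Under H0 (random ordering), E[R] = 2*n_A*n_B/(n_A+n_B) + 1 = 2*6*6/12 + 1 = 7.0000.
        Var[R] = 2*n_A*n_B*(2*n_A*n_B - n_A - n_B) / ((n_A+n_B)^2 * (n_A+n_B-1)) = 4320/1584 = 2.7273.
        SD[R] = 1.6514.
Step 4: Continuity-corrected z = (R - 0.5 - E[R]) / SD[R] = (8 - 0.5 - 7.0000) / 1.6514 = 0.3028.
Step 5: Two-sided p-value via normal approximation = 2*(1 - Phi(|z|)) = 0.762069.
Step 6: alpha = 0.05. fail to reject H0.

R = 8, z = 0.3028, p = 0.762069, fail to reject H0.


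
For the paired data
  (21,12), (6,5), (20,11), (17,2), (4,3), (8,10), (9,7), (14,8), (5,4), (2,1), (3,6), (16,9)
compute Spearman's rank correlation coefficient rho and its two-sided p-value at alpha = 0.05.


Step 1: Rank x and y separately (midranks; no ties here).
rank(x): 21->12, 6->5, 20->11, 17->10, 4->3, 8->6, 9->7, 14->8, 5->4, 2->1, 3->2, 16->9
rank(y): 12->12, 5->5, 11->11, 2->2, 3->3, 10->10, 7->7, 8->8, 4->4, 1->1, 6->6, 9->9
Step 2: d_i = R_x(i) - R_y(i); compute d_i^2.
  (12-12)^2=0, (5-5)^2=0, (11-11)^2=0, (10-2)^2=64, (3-3)^2=0, (6-10)^2=16, (7-7)^2=0, (8-8)^2=0, (4-4)^2=0, (1-1)^2=0, (2-6)^2=16, (9-9)^2=0
sum(d^2) = 96.
Step 3: rho = 1 - 6*96 / (12*(12^2 - 1)) = 1 - 576/1716 = 0.664336.
Step 4: Under H0, t = rho * sqrt((n-2)/(1-rho^2)) = 2.8107 ~ t(10).
Step 5: Two-sided p-value from the t-distribution with 10 df = 0.018453.
Step 6: alpha = 0.05. reject H0.

rho = 0.6643, p = 0.018453, reject H0 at alpha = 0.05.


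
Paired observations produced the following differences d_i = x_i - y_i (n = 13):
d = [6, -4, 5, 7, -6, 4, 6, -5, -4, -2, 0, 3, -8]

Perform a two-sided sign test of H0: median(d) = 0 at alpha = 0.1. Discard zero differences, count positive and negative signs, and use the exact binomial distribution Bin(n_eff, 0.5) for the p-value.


Step 1: Discard zero differences. Original n = 13; n_eff = number of nonzero differences = 12.
Nonzero differences (with sign): +6, -4, +5, +7, -6, +4, +6, -5, -4, -2, +3, -8
Step 2: Count signs: positive = 6, negative = 6.
Step 3: Under H0: P(positive) = 0.5, so the number of positives S ~ Bin(12, 0.5).
Step 4: Two-sided exact p-value = sum of Bin(12,0.5) probabilities at or below the observed probability = 1.000000.
Step 5: alpha = 0.1. fail to reject H0.

n_eff = 12, pos = 6, neg = 6, p = 1.000000, fail to reject H0.


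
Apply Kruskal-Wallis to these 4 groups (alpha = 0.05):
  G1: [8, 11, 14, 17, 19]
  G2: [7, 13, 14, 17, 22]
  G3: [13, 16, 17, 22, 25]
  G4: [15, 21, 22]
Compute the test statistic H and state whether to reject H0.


Step 1: Combine all N = 18 observations and assign midranks.
sorted (value, group, rank): (7,G2,1), (8,G1,2), (11,G1,3), (13,G2,4.5), (13,G3,4.5), (14,G1,6.5), (14,G2,6.5), (15,G4,8), (16,G3,9), (17,G1,11), (17,G2,11), (17,G3,11), (19,G1,13), (21,G4,14), (22,G2,16), (22,G3,16), (22,G4,16), (25,G3,18)
Step 2: Sum ranks within each group.
R_1 = 35.5 (n_1 = 5)
R_2 = 39 (n_2 = 5)
R_3 = 58.5 (n_3 = 5)
R_4 = 38 (n_4 = 3)
Step 3: H = 12/(N(N+1)) * sum(R_i^2/n_i) - 3(N+1)
     = 12/(18*19) * (35.5^2/5 + 39^2/5 + 58.5^2/5 + 38^2/3) - 3*19
     = 0.035088 * 1722.03 - 57
     = 3.422222.
Step 4: Ties present; correction factor C = 1 - 60/(18^3 - 18) = 0.989680. Corrected H = 3.422222 / 0.989680 = 3.457908.
Step 5: Under H0, H ~ chi^2(3); p-value = 0.326263.
Step 6: alpha = 0.05. fail to reject H0.

H = 3.4579, df = 3, p = 0.326263, fail to reject H0.


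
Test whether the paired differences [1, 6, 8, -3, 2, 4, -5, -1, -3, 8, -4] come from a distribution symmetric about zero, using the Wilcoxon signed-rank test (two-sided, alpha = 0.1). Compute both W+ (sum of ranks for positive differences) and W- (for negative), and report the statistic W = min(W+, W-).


Step 1: Drop any zero differences (none here) and take |d_i|.
|d| = [1, 6, 8, 3, 2, 4, 5, 1, 3, 8, 4]
Step 2: Midrank |d_i| (ties get averaged ranks).
ranks: |1|->1.5, |6|->9, |8|->10.5, |3|->4.5, |2|->3, |4|->6.5, |5|->8, |1|->1.5, |3|->4.5, |8|->10.5, |4|->6.5
Step 3: Attach original signs; sum ranks with positive sign and with negative sign.
W+ = 1.5 + 9 + 10.5 + 3 + 6.5 + 10.5 = 41
W- = 4.5 + 8 + 1.5 + 4.5 + 6.5 = 25
(Check: W+ + W- = 66 should equal n(n+1)/2 = 66.)
Step 4: Test statistic W = min(W+, W-) = 25.
Step 5: Ties in |d|, so use the tie-corrected normal approximation.
        E[W] = n(n+1)/4 = 11*12/4 = 33.
        Tie groups: |d|=1 (t=2), |d|=3 (t=2), |d|=4 (t=2), |d|=8 (t=2); sum(t^3 - t) = 24.
        Var[W] = n(n+1)(2n+1)/24 - sum(t^3-t)/48 = 3036/24 - 24/48 = 126.
        z = (W - E[W]) / sqrt(Var[W]) = (25 - 33) / 11.2250 = -0.7127.
        Two-sided p = 2*Phi(z) = 0.476033.
Step 6: alpha = 0.1. fail to reject H0.

W+ = 41, W- = 25, W = min = 25, p = 0.476033, fail to reject H0.


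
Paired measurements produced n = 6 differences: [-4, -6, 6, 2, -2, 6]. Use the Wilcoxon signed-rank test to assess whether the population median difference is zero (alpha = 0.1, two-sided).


Step 1: Drop any zero differences (none here) and take |d_i|.
|d| = [4, 6, 6, 2, 2, 6]
Step 2: Midrank |d_i| (ties get averaged ranks).
ranks: |4|->3, |6|->5, |6|->5, |2|->1.5, |2|->1.5, |6|->5
Step 3: Attach original signs; sum ranks with positive sign and with negative sign.
W+ = 5 + 1.5 + 5 = 11.5
W- = 3 + 5 + 1.5 = 9.5
(Check: W+ + W- = 21 should equal n(n+1)/2 = 21.)
Step 4: Test statistic W = min(W+, W-) = 9.5.
Step 5: Ties in |d|, so use the tie-corrected normal approximation.
        E[W] = n(n+1)/4 = 6*7/4 = 10.5.
        Tie groups: |d|=2 (t=2), |d|=6 (t=3); sum(t^3 - t) = 30.
        Var[W] = n(n+1)(2n+1)/24 - sum(t^3-t)/48 = 546/24 - 30/48 = 22.125.
        z = (W - E[W]) / sqrt(Var[W]) = (9.5 - 10.5) / 4.7037 = -0.2126.
        Two-sided p = 2*Phi(z) = 0.831641.
Step 6: alpha = 0.1. fail to reject H0.

W+ = 11.5, W- = 9.5, W = min = 9.5, p = 0.831641, fail to reject H0.


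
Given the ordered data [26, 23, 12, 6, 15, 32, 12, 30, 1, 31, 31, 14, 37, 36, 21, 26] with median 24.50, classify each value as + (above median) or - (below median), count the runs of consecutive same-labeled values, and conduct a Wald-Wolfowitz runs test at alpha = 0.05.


Step 1: Compute median = 24.50; label A = above, B = below.
Labels in order: ABBBBABABAABAABA  (n_A = 8, n_B = 8)
Step 2: Count runs R = 11.
Step 3: Under H0 (random ordering), E[R] = 2*n_A*n_B/(n_A+n_B) + 1 = 2*8*8/16 + 1 = 9.0000.
        Var[R] = 2*n_A*n_B*(2*n_A*n_B - n_A - n_B) / ((n_A+n_B)^2 * (n_A+n_B-1)) = 14336/3840 = 3.7333.
        SD[R] = 1.9322.
Step 4: Continuity-corrected z = (R - 0.5 - E[R]) / SD[R] = (11 - 0.5 - 9.0000) / 1.9322 = 0.7763.
Step 5: Two-sided p-value via normal approximation = 2*(1 - Phi(|z|)) = 0.437558.
Step 6: alpha = 0.05. fail to reject H0.

R = 11, z = 0.7763, p = 0.437558, fail to reject H0.


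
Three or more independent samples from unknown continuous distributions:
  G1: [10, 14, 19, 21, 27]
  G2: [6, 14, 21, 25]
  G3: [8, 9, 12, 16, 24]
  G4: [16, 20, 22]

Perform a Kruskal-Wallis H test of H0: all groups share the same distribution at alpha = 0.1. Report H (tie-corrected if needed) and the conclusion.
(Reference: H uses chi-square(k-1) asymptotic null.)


Step 1: Combine all N = 17 observations and assign midranks.
sorted (value, group, rank): (6,G2,1), (8,G3,2), (9,G3,3), (10,G1,4), (12,G3,5), (14,G1,6.5), (14,G2,6.5), (16,G3,8.5), (16,G4,8.5), (19,G1,10), (20,G4,11), (21,G1,12.5), (21,G2,12.5), (22,G4,14), (24,G3,15), (25,G2,16), (27,G1,17)
Step 2: Sum ranks within each group.
R_1 = 50 (n_1 = 5)
R_2 = 36 (n_2 = 4)
R_3 = 33.5 (n_3 = 5)
R_4 = 33.5 (n_4 = 3)
Step 3: H = 12/(N(N+1)) * sum(R_i^2/n_i) - 3(N+1)
     = 12/(17*18) * (50^2/5 + 36^2/4 + 33.5^2/5 + 33.5^2/3) - 3*18
     = 0.039216 * 1422.53 - 54
     = 1.785621.
Step 4: Ties present; correction factor C = 1 - 18/(17^3 - 17) = 0.996324. Corrected H = 1.785621 / 0.996324 = 1.792210.
Step 5: Under H0, H ~ chi^2(3); p-value = 0.616632.
Step 6: alpha = 0.1. fail to reject H0.

H = 1.7922, df = 3, p = 0.616632, fail to reject H0.


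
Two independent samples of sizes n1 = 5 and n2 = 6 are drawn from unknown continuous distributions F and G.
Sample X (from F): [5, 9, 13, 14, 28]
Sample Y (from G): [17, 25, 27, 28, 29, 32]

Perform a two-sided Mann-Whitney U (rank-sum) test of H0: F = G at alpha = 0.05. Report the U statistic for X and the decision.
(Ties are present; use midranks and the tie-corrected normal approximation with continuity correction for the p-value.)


Step 1: Combine and sort all 11 observations; assign midranks.
sorted (value, group): (5,X), (9,X), (13,X), (14,X), (17,Y), (25,Y), (27,Y), (28,X), (28,Y), (29,Y), (32,Y)
ranks: 5->1, 9->2, 13->3, 14->4, 17->5, 25->6, 27->7, 28->8.5, 28->8.5, 29->10, 32->11
Step 2: Rank sum for X: R1 = 1 + 2 + 3 + 4 + 8.5 = 18.5.
Step 3: U_X = R1 - n1(n1+1)/2 = 18.5 - 5*6/2 = 18.5 - 15 = 3.5.
       U_Y = n1*n2 - U_X = 30 - 3.5 = 26.5.
Step 4: Ties are present, so use the tie-corrected normal approximation (with continuity correction) for the p-value.
Step 5: p-value = 0.044126; compare to alpha = 0.05. reject H0.

U_X = 3.5, p = 0.044126, reject H0 at alpha = 0.05.


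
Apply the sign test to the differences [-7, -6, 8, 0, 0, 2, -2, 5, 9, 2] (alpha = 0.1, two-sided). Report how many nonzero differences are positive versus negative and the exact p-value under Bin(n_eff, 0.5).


Step 1: Discard zero differences. Original n = 10; n_eff = number of nonzero differences = 8.
Nonzero differences (with sign): -7, -6, +8, +2, -2, +5, +9, +2
Step 2: Count signs: positive = 5, negative = 3.
Step 3: Under H0: P(positive) = 0.5, so the number of positives S ~ Bin(8, 0.5).
Step 4: Two-sided exact p-value = sum of Bin(8,0.5) probabilities at or below the observed probability = 0.726562.
Step 5: alpha = 0.1. fail to reject H0.

n_eff = 8, pos = 5, neg = 3, p = 0.726562, fail to reject H0.


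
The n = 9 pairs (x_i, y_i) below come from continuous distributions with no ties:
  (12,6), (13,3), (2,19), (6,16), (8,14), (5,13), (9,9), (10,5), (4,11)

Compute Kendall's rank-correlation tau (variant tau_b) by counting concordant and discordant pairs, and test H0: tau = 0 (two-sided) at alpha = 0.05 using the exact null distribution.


Step 1: Enumerate the 36 unordered pairs (i,j) with i<j and classify each by sign(x_j-x_i) * sign(y_j-y_i).
  (1,2):dx=+1,dy=-3->D; (1,3):dx=-10,dy=+13->D; (1,4):dx=-6,dy=+10->D; (1,5):dx=-4,dy=+8->D
  (1,6):dx=-7,dy=+7->D; (1,7):dx=-3,dy=+3->D; (1,8):dx=-2,dy=-1->C; (1,9):dx=-8,dy=+5->D
  (2,3):dx=-11,dy=+16->D; (2,4):dx=-7,dy=+13->D; (2,5):dx=-5,dy=+11->D; (2,6):dx=-8,dy=+10->D
  (2,7):dx=-4,dy=+6->D; (2,8):dx=-3,dy=+2->D; (2,9):dx=-9,dy=+8->D; (3,4):dx=+4,dy=-3->D
  (3,5):dx=+6,dy=-5->D; (3,6):dx=+3,dy=-6->D; (3,7):dx=+7,dy=-10->D; (3,8):dx=+8,dy=-14->D
  (3,9):dx=+2,dy=-8->D; (4,5):dx=+2,dy=-2->D; (4,6):dx=-1,dy=-3->C; (4,7):dx=+3,dy=-7->D
  (4,8):dx=+4,dy=-11->D; (4,9):dx=-2,dy=-5->C; (5,6):dx=-3,dy=-1->C; (5,7):dx=+1,dy=-5->D
  (5,8):dx=+2,dy=-9->D; (5,9):dx=-4,dy=-3->C; (6,7):dx=+4,dy=-4->D; (6,8):dx=+5,dy=-8->D
  (6,9):dx=-1,dy=-2->C; (7,8):dx=+1,dy=-4->D; (7,9):dx=-5,dy=+2->D; (8,9):dx=-6,dy=+6->D
Step 2: C = 6, D = 30, total pairs = 36.
Step 3: tau = (C - D)/(n(n-1)/2) = (6 - 30)/36 = -0.666667.
Step 4: Exact two-sided p-value (enumerate n! = 362880 permutations of y under H0): p = 0.012665.
Step 5: alpha = 0.05. reject H0.

tau_b = -0.6667 (C=6, D=30), p = 0.012665, reject H0.


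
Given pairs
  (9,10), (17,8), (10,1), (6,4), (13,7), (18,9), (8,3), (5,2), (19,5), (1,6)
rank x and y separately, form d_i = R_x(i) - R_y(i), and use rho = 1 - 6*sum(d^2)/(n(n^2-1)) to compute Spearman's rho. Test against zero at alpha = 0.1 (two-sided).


Step 1: Rank x and y separately (midranks; no ties here).
rank(x): 9->5, 17->8, 10->6, 6->3, 13->7, 18->9, 8->4, 5->2, 19->10, 1->1
rank(y): 10->10, 8->8, 1->1, 4->4, 7->7, 9->9, 3->3, 2->2, 5->5, 6->6
Step 2: d_i = R_x(i) - R_y(i); compute d_i^2.
  (5-10)^2=25, (8-8)^2=0, (6-1)^2=25, (3-4)^2=1, (7-7)^2=0, (9-9)^2=0, (4-3)^2=1, (2-2)^2=0, (10-5)^2=25, (1-6)^2=25
sum(d^2) = 102.
Step 3: rho = 1 - 6*102 / (10*(10^2 - 1)) = 1 - 612/990 = 0.381818.
Step 4: Under H0, t = rho * sqrt((n-2)/(1-rho^2)) = 1.1685 ~ t(8).
Step 5: Two-sided p-value from the t-distribution with 8 df = 0.276255.
Step 6: alpha = 0.1. fail to reject H0.

rho = 0.3818, p = 0.276255, fail to reject H0 at alpha = 0.1.


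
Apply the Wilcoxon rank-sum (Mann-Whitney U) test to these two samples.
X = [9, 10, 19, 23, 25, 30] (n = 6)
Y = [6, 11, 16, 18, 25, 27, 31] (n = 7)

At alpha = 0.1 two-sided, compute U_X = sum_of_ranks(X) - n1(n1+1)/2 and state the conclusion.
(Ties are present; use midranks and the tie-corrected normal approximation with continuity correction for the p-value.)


Step 1: Combine and sort all 13 observations; assign midranks.
sorted (value, group): (6,Y), (9,X), (10,X), (11,Y), (16,Y), (18,Y), (19,X), (23,X), (25,X), (25,Y), (27,Y), (30,X), (31,Y)
ranks: 6->1, 9->2, 10->3, 11->4, 16->5, 18->6, 19->7, 23->8, 25->9.5, 25->9.5, 27->11, 30->12, 31->13
Step 2: Rank sum for X: R1 = 2 + 3 + 7 + 8 + 9.5 + 12 = 41.5.
Step 3: U_X = R1 - n1(n1+1)/2 = 41.5 - 6*7/2 = 41.5 - 21 = 20.5.
       U_Y = n1*n2 - U_X = 42 - 20.5 = 21.5.
Step 4: Ties are present, so use the tie-corrected normal approximation (with continuity correction) for the p-value.
Step 5: p-value = 1.000000; compare to alpha = 0.1. fail to reject H0.

U_X = 20.5, p = 1.000000, fail to reject H0 at alpha = 0.1.


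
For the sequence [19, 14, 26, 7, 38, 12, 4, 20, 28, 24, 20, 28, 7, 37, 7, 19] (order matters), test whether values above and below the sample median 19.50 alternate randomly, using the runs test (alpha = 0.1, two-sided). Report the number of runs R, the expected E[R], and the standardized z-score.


Step 1: Compute median = 19.50; label A = above, B = below.
Labels in order: BBABABBAAAAABABB  (n_A = 8, n_B = 8)
Step 2: Count runs R = 9.
Step 3: Under H0 (random ordering), E[R] = 2*n_A*n_B/(n_A+n_B) + 1 = 2*8*8/16 + 1 = 9.0000.
        Var[R] = 2*n_A*n_B*(2*n_A*n_B - n_A - n_B) / ((n_A+n_B)^2 * (n_A+n_B-1)) = 14336/3840 = 3.7333.
        SD[R] = 1.9322.
Step 4: R = E[R], so z = 0 with no continuity correction.
Step 5: Two-sided p-value via normal approximation = 2*(1 - Phi(|z|)) = 1.000000.
Step 6: alpha = 0.1. fail to reject H0.

R = 9, z = 0.0000, p = 1.000000, fail to reject H0.


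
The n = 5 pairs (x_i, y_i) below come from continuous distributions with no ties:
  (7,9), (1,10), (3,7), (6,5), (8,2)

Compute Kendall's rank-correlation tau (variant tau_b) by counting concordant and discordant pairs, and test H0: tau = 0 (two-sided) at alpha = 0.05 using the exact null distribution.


Step 1: Enumerate the 10 unordered pairs (i,j) with i<j and classify each by sign(x_j-x_i) * sign(y_j-y_i).
  (1,2):dx=-6,dy=+1->D; (1,3):dx=-4,dy=-2->C; (1,4):dx=-1,dy=-4->C; (1,5):dx=+1,dy=-7->D
  (2,3):dx=+2,dy=-3->D; (2,4):dx=+5,dy=-5->D; (2,5):dx=+7,dy=-8->D; (3,4):dx=+3,dy=-2->D
  (3,5):dx=+5,dy=-5->D; (4,5):dx=+2,dy=-3->D
Step 2: C = 2, D = 8, total pairs = 10.
Step 3: tau = (C - D)/(n(n-1)/2) = (2 - 8)/10 = -0.600000.
Step 4: Exact two-sided p-value (enumerate n! = 120 permutations of y under H0): p = 0.233333.
Step 5: alpha = 0.05. fail to reject H0.

tau_b = -0.6000 (C=2, D=8), p = 0.233333, fail to reject H0.


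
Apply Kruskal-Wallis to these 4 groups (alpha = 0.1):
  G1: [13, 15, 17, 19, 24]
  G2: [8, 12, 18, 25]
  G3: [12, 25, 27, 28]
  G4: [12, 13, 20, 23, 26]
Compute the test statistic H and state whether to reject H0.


Step 1: Combine all N = 18 observations and assign midranks.
sorted (value, group, rank): (8,G2,1), (12,G2,3), (12,G3,3), (12,G4,3), (13,G1,5.5), (13,G4,5.5), (15,G1,7), (17,G1,8), (18,G2,9), (19,G1,10), (20,G4,11), (23,G4,12), (24,G1,13), (25,G2,14.5), (25,G3,14.5), (26,G4,16), (27,G3,17), (28,G3,18)
Step 2: Sum ranks within each group.
R_1 = 43.5 (n_1 = 5)
R_2 = 27.5 (n_2 = 4)
R_3 = 52.5 (n_3 = 4)
R_4 = 47.5 (n_4 = 5)
Step 3: H = 12/(N(N+1)) * sum(R_i^2/n_i) - 3(N+1)
     = 12/(18*19) * (43.5^2/5 + 27.5^2/4 + 52.5^2/4 + 47.5^2/5) - 3*19
     = 0.035088 * 1707.83 - 57
     = 2.923684.
Step 4: Ties present; correction factor C = 1 - 36/(18^3 - 18) = 0.993808. Corrected H = 2.923684 / 0.993808 = 2.941900.
Step 5: Under H0, H ~ chi^2(3); p-value = 0.400670.
Step 6: alpha = 0.1. fail to reject H0.

H = 2.9419, df = 3, p = 0.400670, fail to reject H0.


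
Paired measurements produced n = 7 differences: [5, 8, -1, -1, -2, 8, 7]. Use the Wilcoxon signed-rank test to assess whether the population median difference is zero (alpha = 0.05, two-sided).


Step 1: Drop any zero differences (none here) and take |d_i|.
|d| = [5, 8, 1, 1, 2, 8, 7]
Step 2: Midrank |d_i| (ties get averaged ranks).
ranks: |5|->4, |8|->6.5, |1|->1.5, |1|->1.5, |2|->3, |8|->6.5, |7|->5
Step 3: Attach original signs; sum ranks with positive sign and with negative sign.
W+ = 4 + 6.5 + 6.5 + 5 = 22
W- = 1.5 + 1.5 + 3 = 6
(Check: W+ + W- = 28 should equal n(n+1)/2 = 28.)
Step 4: Test statistic W = min(W+, W-) = 6.
Step 5: Ties in |d|, so use the tie-corrected normal approximation.
        E[W] = n(n+1)/4 = 7*8/4 = 14.
        Tie groups: |d|=1 (t=2), |d|=8 (t=2); sum(t^3 - t) = 12.
        Var[W] = n(n+1)(2n+1)/24 - sum(t^3-t)/48 = 840/24 - 12/48 = 34.75.
        z = (W - E[W]) / sqrt(Var[W]) = (6 - 14) / 5.8949 = -1.3571.
        Two-sided p = 2*Phi(z) = 0.174749.
Step 6: alpha = 0.05. fail to reject H0.

W+ = 22, W- = 6, W = min = 6, p = 0.174749, fail to reject H0.


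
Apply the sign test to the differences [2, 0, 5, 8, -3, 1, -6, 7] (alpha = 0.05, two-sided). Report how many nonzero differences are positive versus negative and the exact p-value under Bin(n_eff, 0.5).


Step 1: Discard zero differences. Original n = 8; n_eff = number of nonzero differences = 7.
Nonzero differences (with sign): +2, +5, +8, -3, +1, -6, +7
Step 2: Count signs: positive = 5, negative = 2.
Step 3: Under H0: P(positive) = 0.5, so the number of positives S ~ Bin(7, 0.5).
Step 4: Two-sided exact p-value = sum of Bin(7,0.5) probabilities at or below the observed probability = 0.453125.
Step 5: alpha = 0.05. fail to reject H0.

n_eff = 7, pos = 5, neg = 2, p = 0.453125, fail to reject H0.


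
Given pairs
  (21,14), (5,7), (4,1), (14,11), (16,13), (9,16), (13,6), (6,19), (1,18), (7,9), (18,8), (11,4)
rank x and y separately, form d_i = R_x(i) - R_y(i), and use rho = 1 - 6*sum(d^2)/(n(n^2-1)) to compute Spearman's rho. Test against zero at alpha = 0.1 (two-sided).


Step 1: Rank x and y separately (midranks; no ties here).
rank(x): 21->12, 5->3, 4->2, 14->9, 16->10, 9->6, 13->8, 6->4, 1->1, 7->5, 18->11, 11->7
rank(y): 14->9, 7->4, 1->1, 11->7, 13->8, 16->10, 6->3, 19->12, 18->11, 9->6, 8->5, 4->2
Step 2: d_i = R_x(i) - R_y(i); compute d_i^2.
  (12-9)^2=9, (3-4)^2=1, (2-1)^2=1, (9-7)^2=4, (10-8)^2=4, (6-10)^2=16, (8-3)^2=25, (4-12)^2=64, (1-11)^2=100, (5-6)^2=1, (11-5)^2=36, (7-2)^2=25
sum(d^2) = 286.
Step 3: rho = 1 - 6*286 / (12*(12^2 - 1)) = 1 - 1716/1716 = 0.000000.
Step 4: Under H0, t = rho * sqrt((n-2)/(1-rho^2)) = 0.0000 ~ t(10).
Step 5: Two-sided p-value from the t-distribution with 10 df = 1.000000.
Step 6: alpha = 0.1. fail to reject H0.

rho = 0.0000, p = 1.000000, fail to reject H0 at alpha = 0.1.


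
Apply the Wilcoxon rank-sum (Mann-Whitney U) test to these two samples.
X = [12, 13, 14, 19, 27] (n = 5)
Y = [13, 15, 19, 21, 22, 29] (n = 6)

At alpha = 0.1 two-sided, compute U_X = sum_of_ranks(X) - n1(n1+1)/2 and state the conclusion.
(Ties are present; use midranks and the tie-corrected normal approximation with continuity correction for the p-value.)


Step 1: Combine and sort all 11 observations; assign midranks.
sorted (value, group): (12,X), (13,X), (13,Y), (14,X), (15,Y), (19,X), (19,Y), (21,Y), (22,Y), (27,X), (29,Y)
ranks: 12->1, 13->2.5, 13->2.5, 14->4, 15->5, 19->6.5, 19->6.5, 21->8, 22->9, 27->10, 29->11
Step 2: Rank sum for X: R1 = 1 + 2.5 + 4 + 6.5 + 10 = 24.
Step 3: U_X = R1 - n1(n1+1)/2 = 24 - 5*6/2 = 24 - 15 = 9.
       U_Y = n1*n2 - U_X = 30 - 9 = 21.
Step 4: Ties are present, so use the tie-corrected normal approximation (with continuity correction) for the p-value.
Step 5: p-value = 0.313093; compare to alpha = 0.1. fail to reject H0.

U_X = 9, p = 0.313093, fail to reject H0 at alpha = 0.1.


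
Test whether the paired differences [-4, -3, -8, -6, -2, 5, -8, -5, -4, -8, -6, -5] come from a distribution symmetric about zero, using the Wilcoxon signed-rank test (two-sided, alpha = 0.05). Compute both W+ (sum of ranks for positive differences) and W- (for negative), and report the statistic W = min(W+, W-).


Step 1: Drop any zero differences (none here) and take |d_i|.
|d| = [4, 3, 8, 6, 2, 5, 8, 5, 4, 8, 6, 5]
Step 2: Midrank |d_i| (ties get averaged ranks).
ranks: |4|->3.5, |3|->2, |8|->11, |6|->8.5, |2|->1, |5|->6, |8|->11, |5|->6, |4|->3.5, |8|->11, |6|->8.5, |5|->6
Step 3: Attach original signs; sum ranks with positive sign and with negative sign.
W+ = 6 = 6
W- = 3.5 + 2 + 11 + 8.5 + 1 + 11 + 6 + 3.5 + 11 + 8.5 + 6 = 72
(Check: W+ + W- = 78 should equal n(n+1)/2 = 78.)
Step 4: Test statistic W = min(W+, W-) = 6.
Step 5: Ties in |d|, so use the tie-corrected normal approximation.
        E[W] = n(n+1)/4 = 12*13/4 = 39.
        Tie groups: |d|=4 (t=2), |d|=5 (t=3), |d|=6 (t=2), |d|=8 (t=3); sum(t^3 - t) = 60.
        Var[W] = n(n+1)(2n+1)/24 - sum(t^3-t)/48 = 3900/24 - 60/48 = 161.25.
        z = (W - E[W]) / sqrt(Var[W]) = (6 - 39) / 12.6984 = -2.5987.
        Two-sided p = 2*Phi(z) = 0.009356.
Step 6: alpha = 0.05. reject H0.

W+ = 6, W- = 72, W = min = 6, p = 0.009356, reject H0.


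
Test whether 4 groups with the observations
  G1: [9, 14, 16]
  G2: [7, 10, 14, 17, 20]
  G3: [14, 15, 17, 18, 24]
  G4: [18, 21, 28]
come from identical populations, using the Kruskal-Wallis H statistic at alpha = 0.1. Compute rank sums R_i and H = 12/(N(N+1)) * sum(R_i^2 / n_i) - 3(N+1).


Step 1: Combine all N = 16 observations and assign midranks.
sorted (value, group, rank): (7,G2,1), (9,G1,2), (10,G2,3), (14,G1,5), (14,G2,5), (14,G3,5), (15,G3,7), (16,G1,8), (17,G2,9.5), (17,G3,9.5), (18,G3,11.5), (18,G4,11.5), (20,G2,13), (21,G4,14), (24,G3,15), (28,G4,16)
Step 2: Sum ranks within each group.
R_1 = 15 (n_1 = 3)
R_2 = 31.5 (n_2 = 5)
R_3 = 48 (n_3 = 5)
R_4 = 41.5 (n_4 = 3)
Step 3: H = 12/(N(N+1)) * sum(R_i^2/n_i) - 3(N+1)
     = 12/(16*17) * (15^2/3 + 31.5^2/5 + 48^2/5 + 41.5^2/3) - 3*17
     = 0.044118 * 1308.33 - 51
     = 6.720588.
Step 4: Ties present; correction factor C = 1 - 36/(16^3 - 16) = 0.991176. Corrected H = 6.720588 / 0.991176 = 6.780415.
Step 5: Under H0, H ~ chi^2(3); p-value = 0.079236.
Step 6: alpha = 0.1. reject H0.

H = 6.7804, df = 3, p = 0.079236, reject H0.


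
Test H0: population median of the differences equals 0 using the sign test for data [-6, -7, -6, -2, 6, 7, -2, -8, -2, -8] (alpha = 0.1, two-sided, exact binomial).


Step 1: Discard zero differences. Original n = 10; n_eff = number of nonzero differences = 10.
Nonzero differences (with sign): -6, -7, -6, -2, +6, +7, -2, -8, -2, -8
Step 2: Count signs: positive = 2, negative = 8.
Step 3: Under H0: P(positive) = 0.5, so the number of positives S ~ Bin(10, 0.5).
Step 4: Two-sided exact p-value = sum of Bin(10,0.5) probabilities at or below the observed probability = 0.109375.
Step 5: alpha = 0.1. fail to reject H0.

n_eff = 10, pos = 2, neg = 8, p = 0.109375, fail to reject H0.


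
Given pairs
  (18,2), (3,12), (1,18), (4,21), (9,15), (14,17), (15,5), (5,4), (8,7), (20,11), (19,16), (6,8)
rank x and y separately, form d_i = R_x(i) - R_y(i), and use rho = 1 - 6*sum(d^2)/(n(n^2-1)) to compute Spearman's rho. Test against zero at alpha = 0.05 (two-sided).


Step 1: Rank x and y separately (midranks; no ties here).
rank(x): 18->10, 3->2, 1->1, 4->3, 9->7, 14->8, 15->9, 5->4, 8->6, 20->12, 19->11, 6->5
rank(y): 2->1, 12->7, 18->11, 21->12, 15->8, 17->10, 5->3, 4->2, 7->4, 11->6, 16->9, 8->5
Step 2: d_i = R_x(i) - R_y(i); compute d_i^2.
  (10-1)^2=81, (2-7)^2=25, (1-11)^2=100, (3-12)^2=81, (7-8)^2=1, (8-10)^2=4, (9-3)^2=36, (4-2)^2=4, (6-4)^2=4, (12-6)^2=36, (11-9)^2=4, (5-5)^2=0
sum(d^2) = 376.
Step 3: rho = 1 - 6*376 / (12*(12^2 - 1)) = 1 - 2256/1716 = -0.314685.
Step 4: Under H0, t = rho * sqrt((n-2)/(1-rho^2)) = -1.0484 ~ t(10).
Step 5: Two-sided p-value from the t-distribution with 10 df = 0.319139.
Step 6: alpha = 0.05. fail to reject H0.

rho = -0.3147, p = 0.319139, fail to reject H0 at alpha = 0.05.


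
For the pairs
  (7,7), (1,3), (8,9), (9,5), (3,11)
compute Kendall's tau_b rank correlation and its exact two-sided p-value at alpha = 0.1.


Step 1: Enumerate the 10 unordered pairs (i,j) with i<j and classify each by sign(x_j-x_i) * sign(y_j-y_i).
  (1,2):dx=-6,dy=-4->C; (1,3):dx=+1,dy=+2->C; (1,4):dx=+2,dy=-2->D; (1,5):dx=-4,dy=+4->D
  (2,3):dx=+7,dy=+6->C; (2,4):dx=+8,dy=+2->C; (2,5):dx=+2,dy=+8->C; (3,4):dx=+1,dy=-4->D
  (3,5):dx=-5,dy=+2->D; (4,5):dx=-6,dy=+6->D
Step 2: C = 5, D = 5, total pairs = 10.
Step 3: tau = (C - D)/(n(n-1)/2) = (5 - 5)/10 = 0.000000.
Step 4: Exact two-sided p-value (enumerate n! = 120 permutations of y under H0): p = 1.000000.
Step 5: alpha = 0.1. fail to reject H0.

tau_b = 0.0000 (C=5, D=5), p = 1.000000, fail to reject H0.


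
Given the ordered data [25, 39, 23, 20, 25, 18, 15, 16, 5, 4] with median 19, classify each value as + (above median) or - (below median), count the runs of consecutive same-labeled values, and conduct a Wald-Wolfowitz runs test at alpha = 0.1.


Step 1: Compute median = 19; label A = above, B = below.
Labels in order: AAAAABBBBB  (n_A = 5, n_B = 5)
Step 2: Count runs R = 2.
Step 3: Under H0 (random ordering), E[R] = 2*n_A*n_B/(n_A+n_B) + 1 = 2*5*5/10 + 1 = 6.0000.
        Var[R] = 2*n_A*n_B*(2*n_A*n_B - n_A - n_B) / ((n_A+n_B)^2 * (n_A+n_B-1)) = 2000/900 = 2.2222.
        SD[R] = 1.4907.
Step 4: Continuity-corrected z = (R + 0.5 - E[R]) / SD[R] = (2 + 0.5 - 6.0000) / 1.4907 = -2.3479.
Step 5: Two-sided p-value via normal approximation = 2*(1 - Phi(|z|)) = 0.018881.
Step 6: alpha = 0.1. reject H0.

R = 2, z = -2.3479, p = 0.018881, reject H0.


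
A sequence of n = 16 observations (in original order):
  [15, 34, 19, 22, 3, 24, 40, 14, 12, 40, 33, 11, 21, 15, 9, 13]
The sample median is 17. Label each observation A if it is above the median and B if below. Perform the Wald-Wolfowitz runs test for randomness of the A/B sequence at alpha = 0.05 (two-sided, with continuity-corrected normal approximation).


Step 1: Compute median = 17; label A = above, B = below.
Labels in order: BAAABAABBAABABBB  (n_A = 8, n_B = 8)
Step 2: Count runs R = 9.
Step 3: Under H0 (random ordering), E[R] = 2*n_A*n_B/(n_A+n_B) + 1 = 2*8*8/16 + 1 = 9.0000.
        Var[R] = 2*n_A*n_B*(2*n_A*n_B - n_A - n_B) / ((n_A+n_B)^2 * (n_A+n_B-1)) = 14336/3840 = 3.7333.
        SD[R] = 1.9322.
Step 4: R = E[R], so z = 0 with no continuity correction.
Step 5: Two-sided p-value via normal approximation = 2*(1 - Phi(|z|)) = 1.000000.
Step 6: alpha = 0.05. fail to reject H0.

R = 9, z = 0.0000, p = 1.000000, fail to reject H0.


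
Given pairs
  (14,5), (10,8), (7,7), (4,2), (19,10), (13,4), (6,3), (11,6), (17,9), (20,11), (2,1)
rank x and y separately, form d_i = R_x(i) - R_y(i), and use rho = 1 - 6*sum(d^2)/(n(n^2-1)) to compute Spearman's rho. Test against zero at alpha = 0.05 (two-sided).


Step 1: Rank x and y separately (midranks; no ties here).
rank(x): 14->8, 10->5, 7->4, 4->2, 19->10, 13->7, 6->3, 11->6, 17->9, 20->11, 2->1
rank(y): 5->5, 8->8, 7->7, 2->2, 10->10, 4->4, 3->3, 6->6, 9->9, 11->11, 1->1
Step 2: d_i = R_x(i) - R_y(i); compute d_i^2.
  (8-5)^2=9, (5-8)^2=9, (4-7)^2=9, (2-2)^2=0, (10-10)^2=0, (7-4)^2=9, (3-3)^2=0, (6-6)^2=0, (9-9)^2=0, (11-11)^2=0, (1-1)^2=0
sum(d^2) = 36.
Step 3: rho = 1 - 6*36 / (11*(11^2 - 1)) = 1 - 216/1320 = 0.836364.
Step 4: Under H0, t = rho * sqrt((n-2)/(1-rho^2)) = 4.5772 ~ t(9).
Step 5: Two-sided p-value from the t-distribution with 9 df = 0.001333.
Step 6: alpha = 0.05. reject H0.

rho = 0.8364, p = 0.001333, reject H0 at alpha = 0.05.


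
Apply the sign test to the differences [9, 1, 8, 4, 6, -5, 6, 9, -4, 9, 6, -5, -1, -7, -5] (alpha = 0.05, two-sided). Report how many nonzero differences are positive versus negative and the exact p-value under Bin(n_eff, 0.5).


Step 1: Discard zero differences. Original n = 15; n_eff = number of nonzero differences = 15.
Nonzero differences (with sign): +9, +1, +8, +4, +6, -5, +6, +9, -4, +9, +6, -5, -1, -7, -5
Step 2: Count signs: positive = 9, negative = 6.
Step 3: Under H0: P(positive) = 0.5, so the number of positives S ~ Bin(15, 0.5).
Step 4: Two-sided exact p-value = sum of Bin(15,0.5) probabilities at or below the observed probability = 0.607239.
Step 5: alpha = 0.05. fail to reject H0.

n_eff = 15, pos = 9, neg = 6, p = 0.607239, fail to reject H0.


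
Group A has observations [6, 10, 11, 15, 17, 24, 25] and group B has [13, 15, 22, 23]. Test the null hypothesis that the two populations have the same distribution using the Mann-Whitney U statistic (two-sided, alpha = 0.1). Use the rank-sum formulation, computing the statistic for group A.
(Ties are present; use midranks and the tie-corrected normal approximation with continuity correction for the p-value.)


Step 1: Combine and sort all 11 observations; assign midranks.
sorted (value, group): (6,X), (10,X), (11,X), (13,Y), (15,X), (15,Y), (17,X), (22,Y), (23,Y), (24,X), (25,X)
ranks: 6->1, 10->2, 11->3, 13->4, 15->5.5, 15->5.5, 17->7, 22->8, 23->9, 24->10, 25->11
Step 2: Rank sum for X: R1 = 1 + 2 + 3 + 5.5 + 7 + 10 + 11 = 39.5.
Step 3: U_X = R1 - n1(n1+1)/2 = 39.5 - 7*8/2 = 39.5 - 28 = 11.5.
       U_Y = n1*n2 - U_X = 28 - 11.5 = 16.5.
Step 4: Ties are present, so use the tie-corrected normal approximation (with continuity correction) for the p-value.
Step 5: p-value = 0.704817; compare to alpha = 0.1. fail to reject H0.

U_X = 11.5, p = 0.704817, fail to reject H0 at alpha = 0.1.


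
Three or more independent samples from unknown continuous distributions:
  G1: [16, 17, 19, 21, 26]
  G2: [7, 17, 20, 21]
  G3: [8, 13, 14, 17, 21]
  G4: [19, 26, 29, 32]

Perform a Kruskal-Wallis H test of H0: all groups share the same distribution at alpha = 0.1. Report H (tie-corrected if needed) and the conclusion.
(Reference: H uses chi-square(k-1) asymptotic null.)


Step 1: Combine all N = 18 observations and assign midranks.
sorted (value, group, rank): (7,G2,1), (8,G3,2), (13,G3,3), (14,G3,4), (16,G1,5), (17,G1,7), (17,G2,7), (17,G3,7), (19,G1,9.5), (19,G4,9.5), (20,G2,11), (21,G1,13), (21,G2,13), (21,G3,13), (26,G1,15.5), (26,G4,15.5), (29,G4,17), (32,G4,18)
Step 2: Sum ranks within each group.
R_1 = 50 (n_1 = 5)
R_2 = 32 (n_2 = 4)
R_3 = 29 (n_3 = 5)
R_4 = 60 (n_4 = 4)
Step 3: H = 12/(N(N+1)) * sum(R_i^2/n_i) - 3(N+1)
     = 12/(18*19) * (50^2/5 + 32^2/4 + 29^2/5 + 60^2/4) - 3*19
     = 0.035088 * 1824.2 - 57
     = 7.007018.
Step 4: Ties present; correction factor C = 1 - 60/(18^3 - 18) = 0.989680. Corrected H = 7.007018 / 0.989680 = 7.080083.
Step 5: Under H0, H ~ chi^2(3); p-value = 0.069389.
Step 6: alpha = 0.1. reject H0.

H = 7.0801, df = 3, p = 0.069389, reject H0.


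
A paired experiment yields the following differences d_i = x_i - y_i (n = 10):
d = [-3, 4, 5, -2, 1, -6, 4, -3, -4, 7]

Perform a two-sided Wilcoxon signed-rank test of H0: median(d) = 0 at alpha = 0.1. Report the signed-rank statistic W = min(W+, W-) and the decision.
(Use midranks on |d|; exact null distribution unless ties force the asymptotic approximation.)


Step 1: Drop any zero differences (none here) and take |d_i|.
|d| = [3, 4, 5, 2, 1, 6, 4, 3, 4, 7]
Step 2: Midrank |d_i| (ties get averaged ranks).
ranks: |3|->3.5, |4|->6, |5|->8, |2|->2, |1|->1, |6|->9, |4|->6, |3|->3.5, |4|->6, |7|->10
Step 3: Attach original signs; sum ranks with positive sign and with negative sign.
W+ = 6 + 8 + 1 + 6 + 10 = 31
W- = 3.5 + 2 + 9 + 3.5 + 6 = 24
(Check: W+ + W- = 55 should equal n(n+1)/2 = 55.)
Step 4: Test statistic W = min(W+, W-) = 24.
Step 5: Ties in |d|, so use the tie-corrected normal approximation.
        E[W] = n(n+1)/4 = 10*11/4 = 27.5.
        Tie groups: |d|=3 (t=2), |d|=4 (t=3); sum(t^3 - t) = 30.
        Var[W] = n(n+1)(2n+1)/24 - sum(t^3-t)/48 = 2310/24 - 30/48 = 95.625.
        z = (W - E[W]) / sqrt(Var[W]) = (24 - 27.5) / 9.7788 = -0.3579.
        Two-sided p = 2*Phi(z) = 0.720405.
Step 6: alpha = 0.1. fail to reject H0.

W+ = 31, W- = 24, W = min = 24, p = 0.720405, fail to reject H0.


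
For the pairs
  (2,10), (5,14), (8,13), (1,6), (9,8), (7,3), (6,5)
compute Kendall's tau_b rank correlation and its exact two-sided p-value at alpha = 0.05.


Step 1: Enumerate the 21 unordered pairs (i,j) with i<j and classify each by sign(x_j-x_i) * sign(y_j-y_i).
  (1,2):dx=+3,dy=+4->C; (1,3):dx=+6,dy=+3->C; (1,4):dx=-1,dy=-4->C; (1,5):dx=+7,dy=-2->D
  (1,6):dx=+5,dy=-7->D; (1,7):dx=+4,dy=-5->D; (2,3):dx=+3,dy=-1->D; (2,4):dx=-4,dy=-8->C
  (2,5):dx=+4,dy=-6->D; (2,6):dx=+2,dy=-11->D; (2,7):dx=+1,dy=-9->D; (3,4):dx=-7,dy=-7->C
  (3,5):dx=+1,dy=-5->D; (3,6):dx=-1,dy=-10->C; (3,7):dx=-2,dy=-8->C; (4,5):dx=+8,dy=+2->C
  (4,6):dx=+6,dy=-3->D; (4,7):dx=+5,dy=-1->D; (5,6):dx=-2,dy=-5->C; (5,7):dx=-3,dy=-3->C
  (6,7):dx=-1,dy=+2->D
Step 2: C = 10, D = 11, total pairs = 21.
Step 3: tau = (C - D)/(n(n-1)/2) = (10 - 11)/21 = -0.047619.
Step 4: Exact two-sided p-value (enumerate n! = 5040 permutations of y under H0): p = 1.000000.
Step 5: alpha = 0.05. fail to reject H0.

tau_b = -0.0476 (C=10, D=11), p = 1.000000, fail to reject H0.
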